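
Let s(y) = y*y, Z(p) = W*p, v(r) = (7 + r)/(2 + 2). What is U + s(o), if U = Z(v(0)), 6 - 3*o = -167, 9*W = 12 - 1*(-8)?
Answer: 9988/3 ≈ 3329.3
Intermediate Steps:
W = 20/9 (W = (12 - 1*(-8))/9 = (12 + 8)/9 = (⅑)*20 = 20/9 ≈ 2.2222)
o = 173/3 (o = 2 - ⅓*(-167) = 2 + 167/3 = 173/3 ≈ 57.667)
v(r) = 7/4 + r/4 (v(r) = (7 + r)/4 = (7 + r)*(¼) = 7/4 + r/4)
Z(p) = 20*p/9
U = 35/9 (U = 20*(7/4 + (¼)*0)/9 = 20*(7/4 + 0)/9 = (20/9)*(7/4) = 35/9 ≈ 3.8889)
s(y) = y²
U + s(o) = 35/9 + (173/3)² = 35/9 + 29929/9 = 9988/3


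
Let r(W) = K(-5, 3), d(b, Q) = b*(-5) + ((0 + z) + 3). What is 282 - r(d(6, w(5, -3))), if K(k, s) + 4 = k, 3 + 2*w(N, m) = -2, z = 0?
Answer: 291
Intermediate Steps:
w(N, m) = -5/2 (w(N, m) = -3/2 + (½)*(-2) = -3/2 - 1 = -5/2)
K(k, s) = -4 + k
d(b, Q) = 3 - 5*b (d(b, Q) = b*(-5) + ((0 + 0) + 3) = -5*b + (0 + 3) = -5*b + 3 = 3 - 5*b)
r(W) = -9 (r(W) = -4 - 5 = -9)
282 - r(d(6, w(5, -3))) = 282 - 1*(-9) = 282 + 9 = 291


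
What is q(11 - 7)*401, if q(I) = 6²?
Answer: 14436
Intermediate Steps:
q(I) = 36
q(11 - 7)*401 = 36*401 = 14436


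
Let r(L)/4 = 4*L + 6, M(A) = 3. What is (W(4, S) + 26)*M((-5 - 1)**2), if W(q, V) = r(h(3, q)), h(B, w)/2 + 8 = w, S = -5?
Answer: -234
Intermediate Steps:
h(B, w) = -16 + 2*w
r(L) = 24 + 16*L (r(L) = 4*(4*L + 6) = 4*(6 + 4*L) = 24 + 16*L)
W(q, V) = -232 + 32*q (W(q, V) = 24 + 16*(-16 + 2*q) = 24 + (-256 + 32*q) = -232 + 32*q)
(W(4, S) + 26)*M((-5 - 1)**2) = ((-232 + 32*4) + 26)*3 = ((-232 + 128) + 26)*3 = (-104 + 26)*3 = -78*3 = -234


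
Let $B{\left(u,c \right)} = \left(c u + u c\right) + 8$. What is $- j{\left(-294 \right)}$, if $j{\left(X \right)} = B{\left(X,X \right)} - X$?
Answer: $-173174$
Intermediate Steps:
$B{\left(u,c \right)} = 8 + 2 c u$ ($B{\left(u,c \right)} = \left(c u + c u\right) + 8 = 2 c u + 8 = 8 + 2 c u$)
$j{\left(X \right)} = 8 - X + 2 X^{2}$ ($j{\left(X \right)} = \left(8 + 2 X X\right) - X = \left(8 + 2 X^{2}\right) - X = 8 - X + 2 X^{2}$)
$- j{\left(-294 \right)} = - (8 - -294 + 2 \left(-294\right)^{2}) = - (8 + 294 + 2 \cdot 86436) = - (8 + 294 + 172872) = \left(-1\right) 173174 = -173174$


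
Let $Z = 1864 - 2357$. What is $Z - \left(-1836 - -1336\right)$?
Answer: $7$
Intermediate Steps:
$Z = -493$ ($Z = 1864 - 2357 = -493$)
$Z - \left(-1836 - -1336\right) = -493 - \left(-1836 - -1336\right) = -493 - \left(-1836 + 1336\right) = -493 - -500 = -493 + 500 = 7$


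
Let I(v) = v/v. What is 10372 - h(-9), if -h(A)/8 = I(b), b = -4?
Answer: 10380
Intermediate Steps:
I(v) = 1
h(A) = -8 (h(A) = -8*1 = -8)
10372 - h(-9) = 10372 - 1*(-8) = 10372 + 8 = 10380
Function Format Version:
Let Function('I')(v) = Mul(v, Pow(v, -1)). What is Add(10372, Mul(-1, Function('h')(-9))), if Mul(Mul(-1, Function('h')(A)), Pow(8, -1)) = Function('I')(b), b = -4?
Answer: 10380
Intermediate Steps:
Function('I')(v) = 1
Function('h')(A) = -8 (Function('h')(A) = Mul(-8, 1) = -8)
Add(10372, Mul(-1, Function('h')(-9))) = Add(10372, Mul(-1, -8)) = Add(10372, 8) = 10380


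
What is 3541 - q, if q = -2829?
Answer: 6370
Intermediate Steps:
3541 - q = 3541 - 1*(-2829) = 3541 + 2829 = 6370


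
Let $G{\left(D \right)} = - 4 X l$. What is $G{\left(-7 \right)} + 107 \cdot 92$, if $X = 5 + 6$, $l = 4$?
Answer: $9668$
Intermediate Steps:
$X = 11$
$G{\left(D \right)} = -176$ ($G{\left(D \right)} = \left(-4\right) 11 \cdot 4 = \left(-44\right) 4 = -176$)
$G{\left(-7 \right)} + 107 \cdot 92 = -176 + 107 \cdot 92 = -176 + 9844 = 9668$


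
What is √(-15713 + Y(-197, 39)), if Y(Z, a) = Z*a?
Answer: 2*I*√5849 ≈ 152.96*I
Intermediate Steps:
√(-15713 + Y(-197, 39)) = √(-15713 - 197*39) = √(-15713 - 7683) = √(-23396) = 2*I*√5849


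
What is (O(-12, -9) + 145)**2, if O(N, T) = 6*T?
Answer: 8281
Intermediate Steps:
(O(-12, -9) + 145)**2 = (6*(-9) + 145)**2 = (-54 + 145)**2 = 91**2 = 8281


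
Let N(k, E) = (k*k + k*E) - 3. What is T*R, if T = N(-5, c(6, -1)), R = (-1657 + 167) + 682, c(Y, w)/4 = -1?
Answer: -33936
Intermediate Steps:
c(Y, w) = -4 (c(Y, w) = 4*(-1) = -4)
N(k, E) = -3 + k² + E*k (N(k, E) = (k² + E*k) - 3 = -3 + k² + E*k)
R = -808 (R = -1490 + 682 = -808)
T = 42 (T = -3 + (-5)² - 4*(-5) = -3 + 25 + 20 = 42)
T*R = 42*(-808) = -33936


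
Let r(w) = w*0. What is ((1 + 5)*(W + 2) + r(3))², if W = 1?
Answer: 324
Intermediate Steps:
r(w) = 0
((1 + 5)*(W + 2) + r(3))² = ((1 + 5)*(1 + 2) + 0)² = (6*3 + 0)² = (18 + 0)² = 18² = 324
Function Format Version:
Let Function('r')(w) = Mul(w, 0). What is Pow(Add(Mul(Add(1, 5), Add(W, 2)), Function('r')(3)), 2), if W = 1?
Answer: 324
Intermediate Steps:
Function('r')(w) = 0
Pow(Add(Mul(Add(1, 5), Add(W, 2)), Function('r')(3)), 2) = Pow(Add(Mul(Add(1, 5), Add(1, 2)), 0), 2) = Pow(Add(Mul(6, 3), 0), 2) = Pow(Add(18, 0), 2) = Pow(18, 2) = 324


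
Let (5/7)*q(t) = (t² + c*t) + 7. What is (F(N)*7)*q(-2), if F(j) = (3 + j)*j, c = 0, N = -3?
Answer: 0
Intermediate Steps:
F(j) = j*(3 + j)
q(t) = 49/5 + 7*t²/5 (q(t) = 7*((t² + 0*t) + 7)/5 = 7*((t² + 0) + 7)/5 = 7*(t² + 7)/5 = 7*(7 + t²)/5 = 49/5 + 7*t²/5)
(F(N)*7)*q(-2) = (-3*(3 - 3)*7)*(49/5 + (7/5)*(-2)²) = (-3*0*7)*(49/5 + (7/5)*4) = (0*7)*(49/5 + 28/5) = 0*(77/5) = 0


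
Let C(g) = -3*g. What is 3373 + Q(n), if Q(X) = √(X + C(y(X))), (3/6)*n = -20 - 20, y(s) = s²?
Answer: 3373 + 4*I*√1205 ≈ 3373.0 + 138.85*I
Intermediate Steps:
n = -80 (n = 2*(-20 - 20) = 2*(-40) = -80)
Q(X) = √(X - 3*X²)
3373 + Q(n) = 3373 + √(-80*(1 - 3*(-80))) = 3373 + √(-80*(1 + 240)) = 3373 + √(-80*241) = 3373 + √(-19280) = 3373 + 4*I*√1205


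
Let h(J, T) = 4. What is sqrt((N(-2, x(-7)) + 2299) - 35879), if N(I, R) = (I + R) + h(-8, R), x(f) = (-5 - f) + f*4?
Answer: 2*I*sqrt(8401) ≈ 183.31*I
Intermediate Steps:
x(f) = -5 + 3*f (x(f) = (-5 - f) + 4*f = -5 + 3*f)
N(I, R) = 4 + I + R (N(I, R) = (I + R) + 4 = 4 + I + R)
sqrt((N(-2, x(-7)) + 2299) - 35879) = sqrt(((4 - 2 + (-5 + 3*(-7))) + 2299) - 35879) = sqrt(((4 - 2 + (-5 - 21)) + 2299) - 35879) = sqrt(((4 - 2 - 26) + 2299) - 35879) = sqrt((-24 + 2299) - 35879) = sqrt(2275 - 35879) = sqrt(-33604) = 2*I*sqrt(8401)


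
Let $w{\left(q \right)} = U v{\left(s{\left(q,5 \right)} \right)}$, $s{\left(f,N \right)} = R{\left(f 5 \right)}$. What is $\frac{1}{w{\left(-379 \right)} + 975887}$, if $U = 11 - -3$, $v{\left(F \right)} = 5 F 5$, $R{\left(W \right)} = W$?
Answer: $\frac{1}{312637} \approx 3.1986 \cdot 10^{-6}$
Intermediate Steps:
$s{\left(f,N \right)} = 5 f$ ($s{\left(f,N \right)} = f 5 = 5 f$)
$v{\left(F \right)} = 25 F$
$U = 14$ ($U = 11 + 3 = 14$)
$w{\left(q \right)} = 1750 q$ ($w{\left(q \right)} = 14 \cdot 25 \cdot 5 q = 14 \cdot 125 q = 1750 q$)
$\frac{1}{w{\left(-379 \right)} + 975887} = \frac{1}{1750 \left(-379\right) + 975887} = \frac{1}{-663250 + 975887} = \frac{1}{312637}$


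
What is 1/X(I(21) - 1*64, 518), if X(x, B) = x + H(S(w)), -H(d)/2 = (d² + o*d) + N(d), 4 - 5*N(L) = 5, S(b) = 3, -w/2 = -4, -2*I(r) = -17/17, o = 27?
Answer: -10/2431 ≈ -0.0041135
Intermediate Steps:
I(r) = ½ (I(r) = -(-17)/(2*17) = -½*(-1) = ½)
w = 8 (w = -2*(-4) = 8)
N(L) = -⅕ (N(L) = ⅘ - ⅕*5 = ⅘ - 1 = -⅕)
H(d) = ⅖ - 54*d - 2*d² (H(d) = -2*((d² + 27*d) - ⅕) = -2*(-⅕ + d² + 27*d) = ⅖ - 54*d - 2*d²)
X(x, B) = -898/5 + x (X(x, B) = x + (⅖ - 54*3 - 2*3²) = x + (⅖ - 162 - 2*9) = x + (⅖ - 162 - 18) = x - 898/5 = -898/5 + x)
1/X(I(21) - 1*64, 518) = 1/(-898/5 + (½ - 1*64)) = 1/(-898/5 + (½ - 64)) = 1/(-898/5 - 127/2) = 1/(-2431/10) = -10/2431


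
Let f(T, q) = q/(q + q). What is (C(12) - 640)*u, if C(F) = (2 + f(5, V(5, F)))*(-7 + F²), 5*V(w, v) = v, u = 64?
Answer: -19040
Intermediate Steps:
V(w, v) = v/5
f(T, q) = ½ (f(T, q) = q/((2*q)) = q*(1/(2*q)) = ½)
C(F) = -35/2 + 5*F²/2 (C(F) = (2 + ½)*(-7 + F²) = 5*(-7 + F²)/2 = -35/2 + 5*F²/2)
(C(12) - 640)*u = ((-35/2 + (5/2)*12²) - 640)*64 = ((-35/2 + (5/2)*144) - 640)*64 = ((-35/2 + 360) - 640)*64 = (685/2 - 640)*64 = -595/2*64 = -19040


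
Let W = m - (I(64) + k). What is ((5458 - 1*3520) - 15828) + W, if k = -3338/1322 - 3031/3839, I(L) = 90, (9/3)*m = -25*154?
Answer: -116170510064/7612737 ≈ -15260.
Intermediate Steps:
m = -3850/3 (m = (-25*154)/3 = (⅓)*(-3850) = -3850/3 ≈ -1283.3)
k = -8410782/2537579 (k = -3338*1/1322 - 3031*1/3839 = -1669/661 - 3031/3839 = -8410782/2537579 ≈ -3.3145)
W = -10429593134/7612737 (W = -3850/3 - (90 - 8410782/2537579) = -3850/3 - 1*219971328/2537579 = -3850/3 - 219971328/2537579 = -10429593134/7612737 ≈ -1370.0)
((5458 - 1*3520) - 15828) + W = ((5458 - 1*3520) - 15828) - 10429593134/7612737 = ((5458 - 3520) - 15828) - 10429593134/7612737 = (1938 - 15828) - 10429593134/7612737 = -13890 - 10429593134/7612737 = -116170510064/7612737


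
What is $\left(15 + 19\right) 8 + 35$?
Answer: $307$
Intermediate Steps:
$\left(15 + 19\right) 8 + 35 = 34 \cdot 8 + 35 = 272 + 35 = 307$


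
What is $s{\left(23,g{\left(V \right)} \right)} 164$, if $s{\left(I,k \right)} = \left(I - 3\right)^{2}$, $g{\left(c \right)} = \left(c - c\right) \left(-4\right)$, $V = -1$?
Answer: $65600$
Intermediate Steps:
$g{\left(c \right)} = 0$ ($g{\left(c \right)} = 0 \left(-4\right) = 0$)
$s{\left(I,k \right)} = \left(-3 + I\right)^{2}$
$s{\left(23,g{\left(V \right)} \right)} 164 = \left(-3 + 23\right)^{2} \cdot 164 = 20^{2} \cdot 164 = 400 \cdot 164 = 65600$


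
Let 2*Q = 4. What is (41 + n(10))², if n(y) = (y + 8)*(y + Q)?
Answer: 66049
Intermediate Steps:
Q = 2 (Q = (½)*4 = 2)
n(y) = (2 + y)*(8 + y) (n(y) = (y + 8)*(y + 2) = (8 + y)*(2 + y) = (2 + y)*(8 + y))
(41 + n(10))² = (41 + (16 + 10² + 10*10))² = (41 + (16 + 100 + 100))² = (41 + 216)² = 257² = 66049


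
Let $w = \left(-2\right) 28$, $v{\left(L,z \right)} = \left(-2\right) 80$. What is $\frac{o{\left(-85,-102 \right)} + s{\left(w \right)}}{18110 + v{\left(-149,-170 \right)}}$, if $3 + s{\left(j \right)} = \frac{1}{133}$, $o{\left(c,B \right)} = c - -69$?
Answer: $- \frac{1263}{1193675} \approx -0.0010581$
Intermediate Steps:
$v{\left(L,z \right)} = -160$
$o{\left(c,B \right)} = 69 + c$ ($o{\left(c,B \right)} = c + 69 = 69 + c$)
$w = -56$
$s{\left(j \right)} = - \frac{398}{133}$ ($s{\left(j \right)} = -3 + \frac{1}{133} = - \frac{398}{133}$)
$\frac{o{\left(-85,-102 \right)} + s{\left(w \right)}}{18110 + v{\left(-149,-170 \right)}} = \frac{\left(69 - 85\right) - \frac{398}{133}}{18110 - 160} = \frac{-16 - \frac{398}{133}}{17950} = \left(- \frac{2526}{133}\right) \frac{1}{17950} = - \frac{1263}{1193675}$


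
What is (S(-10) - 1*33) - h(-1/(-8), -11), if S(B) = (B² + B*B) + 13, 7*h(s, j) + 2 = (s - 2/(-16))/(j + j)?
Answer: 111057/616 ≈ 180.29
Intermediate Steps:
h(s, j) = -2/7 + (⅛ + s)/(14*j) (h(s, j) = -2/7 + ((s - 2/(-16))/(j + j))/7 = -2/7 + ((s - 2*(-1/16))/((2*j)))/7 = -2/7 + ((s + ⅛)*(1/(2*j)))/7 = -2/7 + ((⅛ + s)*(1/(2*j)))/7 = -2/7 + ((⅛ + s)/(2*j))/7 = -2/7 + (⅛ + s)/(14*j))
S(B) = 13 + 2*B² (S(B) = (B² + B²) + 13 = 2*B² + 13 = 13 + 2*B²)
(S(-10) - 1*33) - h(-1/(-8), -11) = ((13 + 2*(-10)²) - 1*33) - (1 - 32*(-11) + 8*(-1/(-8)))/(112*(-11)) = ((13 + 2*100) - 33) - (-1)*(1 + 352 + 8*(-1*(-⅛)))/(112*11) = ((13 + 200) - 33) - (-1)*(1 + 352 + 8*(⅛))/(112*11) = (213 - 33) - (-1)*(1 + 352 + 1)/(112*11) = 180 - (-1)*354/(112*11) = 180 - 1*(-177/616) = 180 + 177/616 = 111057/616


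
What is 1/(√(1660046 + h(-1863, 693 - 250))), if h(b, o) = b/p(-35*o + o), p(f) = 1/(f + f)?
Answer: √57781058/57781058 ≈ 0.00013155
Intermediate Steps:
p(f) = 1/(2*f)
h(b, o) = -68*b*o (h(b, o) = b/((1/(2*(-35*o + o)))) = b/((1/(2*((-34*o))))) = b/(((-1/(34*o))/2)) = b/((-1/(68*o))) = b*(-68*o) = -68*b*o)
1/(√(1660046 + h(-1863, 693 - 250))) = 1/(√(1660046 - 68*(-1863)*(693 - 250))) = 1/(√(1660046 - 68*(-1863)*443)) = 1/(√(1660046 + 56121012)) = 1/(√57781058) = √57781058/57781058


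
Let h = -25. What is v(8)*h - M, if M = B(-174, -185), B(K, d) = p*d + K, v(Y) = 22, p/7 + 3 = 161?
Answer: 204234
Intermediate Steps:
p = 1106 (p = -21 + 7*161 = -21 + 1127 = 1106)
B(K, d) = K + 1106*d (B(K, d) = 1106*d + K = K + 1106*d)
M = -204784 (M = -174 + 1106*(-185) = -174 - 204610 = -204784)
v(8)*h - M = 22*(-25) - 1*(-204784) = -550 + 204784 = 204234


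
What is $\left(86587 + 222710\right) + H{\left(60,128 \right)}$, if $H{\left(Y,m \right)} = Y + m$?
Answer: $309485$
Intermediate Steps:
$\left(86587 + 222710\right) + H{\left(60,128 \right)} = \left(86587 + 222710\right) + \left(60 + 128\right) = 309297 + 188 = 309485$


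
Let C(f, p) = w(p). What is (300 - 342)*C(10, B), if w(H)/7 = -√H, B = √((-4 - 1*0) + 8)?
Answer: 294*√2 ≈ 415.78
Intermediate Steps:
B = 2 (B = √((-4 + 0) + 8) = √(-4 + 8) = √4 = 2)
w(H) = -7*√H (w(H) = 7*(-√H) = -7*√H)
C(f, p) = -7*√p
(300 - 342)*C(10, B) = (300 - 342)*(-7*√2) = -(-294)*√2 = 294*√2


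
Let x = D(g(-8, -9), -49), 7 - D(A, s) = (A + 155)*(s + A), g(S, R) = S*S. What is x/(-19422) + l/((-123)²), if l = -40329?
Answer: -40759832/16324191 ≈ -2.4969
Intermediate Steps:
g(S, R) = S²
D(A, s) = 7 - (155 + A)*(A + s) (D(A, s) = 7 - (A + 155)*(s + A) = 7 - (155 + A)*(A + s))
x = -3278 (x = 7 - ((-8)²)² - 155*(-8)² - 155*(-49) - 1*(-8)²*(-49) = 7 - 1*64² - 155*64 + 7595 - 1*64*(-49) = 7 - 1*4096 - 9920 + 7595 + 3136 = 7 - 4096 - 9920 + 7595 + 3136 = -3278)
x/(-19422) + l/((-123)²) = -3278/(-19422) - 40329/((-123)²) = -3278*(-1/19422) - 40329/15129 = 1639/9711 - 40329*1/15129 = 1639/9711 - 4481/1681 = -40759832/16324191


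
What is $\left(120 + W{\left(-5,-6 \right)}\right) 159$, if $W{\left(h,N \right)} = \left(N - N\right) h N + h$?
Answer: $18285$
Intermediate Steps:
$W{\left(h,N \right)} = h$ ($W{\left(h,N \right)} = 0 h N + h = 0 N + h = 0 + h = h$)
$\left(120 + W{\left(-5,-6 \right)}\right) 159 = \left(120 - 5\right) 159 = 115 \cdot 159 = 18285$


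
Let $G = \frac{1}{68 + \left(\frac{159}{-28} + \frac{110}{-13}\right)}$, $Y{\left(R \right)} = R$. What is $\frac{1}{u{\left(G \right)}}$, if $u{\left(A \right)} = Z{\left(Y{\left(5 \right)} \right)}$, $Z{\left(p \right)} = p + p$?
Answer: $\frac{1}{10} \approx 0.1$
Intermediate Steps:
$G = \frac{364}{19605}$ ($G = \frac{1}{68 + \left(159 \left(- \frac{1}{28}\right) + 110 \left(- \frac{1}{13}\right)\right)} = \frac{1}{68 - \frac{5147}{364}} = \frac{1}{\frac{19605}{364}} = \frac{364}{19605} \approx 0.018567$)
$Z{\left(p \right)} = 2 p$
$u{\left(A \right)} = 10$ ($u{\left(A \right)} = 2 \cdot 5 = 10$)
$\frac{1}{u{\left(G \right)}} = \frac{1}{10}$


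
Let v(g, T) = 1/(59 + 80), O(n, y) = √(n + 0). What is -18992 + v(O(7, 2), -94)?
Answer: -2639887/139 ≈ -18992.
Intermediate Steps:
O(n, y) = √n
v(g, T) = 1/139
-18992 + v(O(7, 2), -94) = -18992 + 1/139 = -2639887/139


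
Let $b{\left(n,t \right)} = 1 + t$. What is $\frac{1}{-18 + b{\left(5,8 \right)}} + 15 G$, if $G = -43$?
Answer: $- \frac{5806}{9} \approx -645.11$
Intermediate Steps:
$\frac{1}{-18 + b{\left(5,8 \right)}} + 15 G = \frac{1}{-18 + \left(1 + 8\right)} + 15 \left(-43\right) = \frac{1}{-18 + 9} - 645 = \frac{1}{-9} - 645 = - \frac{1}{9} - 645 = - \frac{5806}{9}$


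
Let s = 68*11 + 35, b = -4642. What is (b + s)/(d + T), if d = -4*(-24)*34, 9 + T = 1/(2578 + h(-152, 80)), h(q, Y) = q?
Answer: -9361934/7896631 ≈ -1.1856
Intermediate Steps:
T = -21833/2426 (T = -9 + 1/(2578 - 152) = -9 + 1/2426 = -21833/2426 ≈ -8.9996)
s = 783 (s = 748 + 35 = 783)
d = 3264 (d = 96*34 = 3264)
(b + s)/(d + T) = (-4642 + 783)/(3264 - 21833/2426) = -3859/7896631/2426 = -3859*2426/7896631 = -9361934/7896631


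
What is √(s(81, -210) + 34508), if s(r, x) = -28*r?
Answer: 4*√2015 ≈ 179.55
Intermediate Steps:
√(s(81, -210) + 34508) = √(-28*81 + 34508) = √(-2268 + 34508) = √32240 = 4*√2015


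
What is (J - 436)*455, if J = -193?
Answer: -286195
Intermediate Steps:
(J - 436)*455 = (-193 - 436)*455 = -629*455 = -286195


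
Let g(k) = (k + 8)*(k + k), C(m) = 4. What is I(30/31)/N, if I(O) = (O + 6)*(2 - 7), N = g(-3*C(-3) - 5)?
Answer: -60/527 ≈ -0.11385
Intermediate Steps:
g(k) = 2*k*(8 + k) (g(k) = (8 + k)*(2*k) = 2*k*(8 + k))
N = 306 (N = 2*(-3*4 - 5)*(8 + (-3*4 - 5)) = 2*(-12 - 5)*(8 + (-12 - 5)) = 2*(-17)*(8 - 17) = 2*(-17)*(-9) = 306)
I(O) = -30 - 5*O (I(O) = (6 + O)*(-5) = -30 - 5*O)
I(30/31)/N = (-30 - 150/31)/306 = (-30 - 150/31)*(1/306) = -1080/31*1/306 = -60/527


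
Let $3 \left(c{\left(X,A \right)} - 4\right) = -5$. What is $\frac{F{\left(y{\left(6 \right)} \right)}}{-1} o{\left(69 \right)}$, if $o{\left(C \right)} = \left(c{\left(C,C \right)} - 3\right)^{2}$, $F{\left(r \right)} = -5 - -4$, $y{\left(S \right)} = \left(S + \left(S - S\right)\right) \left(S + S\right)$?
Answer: $\frac{4}{9} \approx 0.44444$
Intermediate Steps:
$c{\left(X,A \right)} = \frac{7}{3}$ ($c{\left(X,A \right)} = 4 + \frac{1}{3} \left(-5\right) = 4 - \frac{5}{3} = \frac{7}{3}$)
$y{\left(S \right)} = 2 S^{2}$ ($y{\left(S \right)} = \left(S + 0\right) 2 S = S 2 S = 2 S^{2}$)
$F{\left(r \right)} = -1$ ($F{\left(r \right)} = -5 + 4 = -1$)
$o{\left(C \right)} = \frac{4}{9}$ ($o{\left(C \right)} = \left(\frac{7}{3} - 3\right)^{2} = \left(- \frac{2}{3}\right)^{2} = \frac{4}{9}$)
$\frac{F{\left(y{\left(6 \right)} \right)}}{-1} o{\left(69 \right)} = - \frac{1}{-1} \cdot \frac{4}{9} = \left(-1\right) \left(-1\right) \frac{4}{9} = 1 \cdot \frac{4}{9} = \frac{4}{9}$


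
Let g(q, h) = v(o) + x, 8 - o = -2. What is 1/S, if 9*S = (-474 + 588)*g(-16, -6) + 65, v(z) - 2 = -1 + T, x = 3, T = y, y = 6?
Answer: 9/1205 ≈ 0.0074689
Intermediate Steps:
T = 6
o = 10 (o = 8 - 1*(-2) = 8 + 2 = 10)
v(z) = 7 (v(z) = 2 + (-1 + 6) = 2 + 5 = 7)
g(q, h) = 10 (g(q, h) = 7 + 3 = 10)
S = 1205/9 (S = ((-474 + 588)*10 + 65)/9 = (114*10 + 65)/9 = (1140 + 65)/9 = (1/9)*1205 = 1205/9 ≈ 133.89)
1/S = 1/(1205/9) = 9/1205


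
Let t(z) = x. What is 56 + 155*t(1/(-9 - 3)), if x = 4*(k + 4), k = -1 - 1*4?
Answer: -564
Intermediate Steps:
k = -5 (k = -1 - 4 = -5)
x = -4 (x = 4*(-5 + 4) = 4*(-1) = -4)
t(z) = -4
56 + 155*t(1/(-9 - 3)) = 56 + 155*(-4) = 56 - 620 = -564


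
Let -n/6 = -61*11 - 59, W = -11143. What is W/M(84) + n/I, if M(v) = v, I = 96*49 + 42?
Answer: -1250399/9492 ≈ -131.73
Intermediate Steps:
I = 4746 (I = 4704 + 42 = 4746)
n = 4380 (n = -6*(-61*11 - 59) = -6*(-671 - 59) = -6*(-730) = 4380)
W/M(84) + n/I = -11143/84 + 4380/4746 = -11143*1/84 + 4380*(1/4746) = -11143/84 + 730/791 = -1250399/9492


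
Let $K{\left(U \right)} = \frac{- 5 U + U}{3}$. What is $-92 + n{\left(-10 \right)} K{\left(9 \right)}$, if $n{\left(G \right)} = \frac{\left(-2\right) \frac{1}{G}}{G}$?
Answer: $- \frac{2294}{25} \approx -91.76$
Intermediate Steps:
$K{\left(U \right)} = - \frac{4 U}{3}$ ($K{\left(U \right)} = - 4 U \frac{1}{3} = - \frac{4 U}{3}$)
$n{\left(G \right)} = - \frac{2}{G^{2}}$
$-92 + n{\left(-10 \right)} K{\left(9 \right)} = -92 + - \frac{2}{100} \left(\left(- \frac{4}{3}\right) 9\right) = -92 + \left(-2\right) \frac{1}{100} \left(-12\right) = -92 - - \frac{6}{25} = -92 + \frac{6}{25} = - \frac{2294}{25}$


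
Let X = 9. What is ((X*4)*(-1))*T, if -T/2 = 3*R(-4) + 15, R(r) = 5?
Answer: 2160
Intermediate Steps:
T = -60 (T = -2*(3*5 + 15) = -2*(15 + 15) = -2*30 = -60)
((X*4)*(-1))*T = ((9*4)*(-1))*(-60) = (36*(-1))*(-60) = -36*(-60) = 2160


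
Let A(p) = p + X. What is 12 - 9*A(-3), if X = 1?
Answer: 30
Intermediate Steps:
A(p) = 1 + p (A(p) = p + 1 = 1 + p)
12 - 9*A(-3) = 12 - 9*(1 - 3) = 12 - 9*(-2) = 12 + 18 = 30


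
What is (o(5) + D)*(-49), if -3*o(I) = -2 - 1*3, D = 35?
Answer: -5390/3 ≈ -1796.7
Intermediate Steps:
o(I) = 5/3 (o(I) = -(-2 - 1*3)/3 = -(-2 - 3)/3 = -⅓*(-5) = 5/3)
(o(5) + D)*(-49) = (5/3 + 35)*(-49) = (110/3)*(-49) = -5390/3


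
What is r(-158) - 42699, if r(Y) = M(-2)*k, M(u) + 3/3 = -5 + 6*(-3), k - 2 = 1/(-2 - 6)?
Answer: -42744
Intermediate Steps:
k = 15/8 (k = 2 + 1/(-2 - 6) = 2 + 1/(-8) = 2 - ⅛ = 15/8 ≈ 1.8750)
M(u) = -24 (M(u) = -1 + (-5 + 6*(-3)) = -1 + (-5 - 18) = -1 - 23 = -24)
r(Y) = -45 (r(Y) = -24*15/8 = -45)
r(-158) - 42699 = -45 - 42699 = -42744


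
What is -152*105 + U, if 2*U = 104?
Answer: -15908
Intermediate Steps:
U = 52 (U = (½)*104 = 52)
-152*105 + U = -152*105 + 52 = -15960 + 52 = -15908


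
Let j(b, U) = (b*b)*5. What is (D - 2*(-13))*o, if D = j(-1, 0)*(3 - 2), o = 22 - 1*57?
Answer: -1085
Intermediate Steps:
j(b, U) = 5*b² (j(b, U) = b²*5 = 5*b²)
o = -35 (o = 22 - 57 = -35)
D = 5 (D = (5*(-1)²)*(3 - 2) = (5*1)*1 = 5*1 = 5)
(D - 2*(-13))*o = (5 - 2*(-13))*(-35) = (5 + 26)*(-35) = 31*(-35) = -1085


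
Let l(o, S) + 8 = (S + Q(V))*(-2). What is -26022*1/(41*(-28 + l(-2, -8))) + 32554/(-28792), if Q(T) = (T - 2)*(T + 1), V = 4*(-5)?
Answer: -12290305/31577626 ≈ -0.38921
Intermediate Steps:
V = -20
Q(T) = (1 + T)*(-2 + T) (Q(T) = (-2 + T)*(1 + T) = (1 + T)*(-2 + T))
l(o, S) = -844 - 2*S (l(o, S) = -8 + (S + (-2 + (-20)² - 1*(-20)))*(-2) = -8 + (S + (-2 + 400 + 20))*(-2) = -8 + (S + 418)*(-2) = -8 + (418 + S)*(-2) = -8 + (-836 - 2*S) = -844 - 2*S)
-26022*1/(41*(-28 + l(-2, -8))) + 32554/(-28792) = -26022*1/(41*(-28 + (-844 - 2*(-8)))) + 32554/(-28792) = -26022*1/(41*(-28 + (-844 + 16))) + 32554*(-1/28792) = -26022*1/(41*(-28 - 828)) - 16277/14396 = -26022/(41*(-856)) - 16277/14396 = -26022/(-35096) - 16277/14396 = -26022*(-1/35096) - 16277/14396 = 13011/17548 - 16277/14396 = -12290305/31577626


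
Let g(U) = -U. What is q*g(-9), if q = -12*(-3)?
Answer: 324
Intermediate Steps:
q = 36
q*g(-9) = 36*(-1*(-9)) = 36*9 = 324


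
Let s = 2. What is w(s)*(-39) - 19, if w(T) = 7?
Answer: -292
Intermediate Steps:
w(s)*(-39) - 19 = 7*(-39) - 19 = -273 - 19 = -292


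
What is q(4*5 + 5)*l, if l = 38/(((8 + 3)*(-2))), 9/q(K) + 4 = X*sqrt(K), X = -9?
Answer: 171/539 ≈ 0.31725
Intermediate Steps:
q(K) = 9/(-4 - 9*sqrt(K))
l = -19/11 (l = 38/((11*(-2))) = 38/(-22) = 38*(-1/22) = -19/11 ≈ -1.7273)
q(4*5 + 5)*l = -9/(4 + 9*sqrt(4*5 + 5))*(-19/11) = -9/(4 + 9*sqrt(20 + 5))*(-19/11) = -9/(4 + 9*sqrt(25))*(-19/11) = -9/(4 + 9*5)*(-19/11) = -9/(4 + 45)*(-19/11) = -9/49*(-19/11) = 171/539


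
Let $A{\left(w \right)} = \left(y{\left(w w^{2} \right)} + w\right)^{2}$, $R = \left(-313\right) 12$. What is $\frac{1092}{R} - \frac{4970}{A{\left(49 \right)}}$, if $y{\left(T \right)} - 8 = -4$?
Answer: $- \frac{1811229}{879217} \approx -2.06$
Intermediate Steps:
$y{\left(T \right)} = 4$ ($y{\left(T \right)} = 8 - 4 = 4$)
$R = -3756$
$A{\left(w \right)} = \left(4 + w\right)^{2}$
$\frac{1092}{R} - \frac{4970}{A{\left(49 \right)}} = \frac{1092}{-3756} - \frac{4970}{\left(4 + 49\right)^{2}} = 1092 \left(- \frac{1}{3756}\right) - \frac{4970}{53^{2}} = - \frac{91}{313} - \frac{4970}{2809} = - \frac{1811229}{879217}$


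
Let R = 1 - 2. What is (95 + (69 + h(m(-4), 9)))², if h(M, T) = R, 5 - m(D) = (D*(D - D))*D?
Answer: 26569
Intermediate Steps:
m(D) = 5 (m(D) = 5 - D*(D - D)*D = 5 - D*0*D = 5 - 0*D = 5 - 1*0 = 5 + 0 = 5)
R = -1
h(M, T) = -1
(95 + (69 + h(m(-4), 9)))² = (95 + (69 - 1))² = (95 + 68)² = 163² = 26569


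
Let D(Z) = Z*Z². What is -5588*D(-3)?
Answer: 150876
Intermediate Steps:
D(Z) = Z³
-5588*D(-3) = -5588*(-3)³ = -5588*(-27) = 150876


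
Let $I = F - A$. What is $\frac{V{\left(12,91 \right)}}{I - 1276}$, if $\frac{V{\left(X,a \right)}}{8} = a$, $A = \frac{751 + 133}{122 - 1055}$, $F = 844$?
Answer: $- \frac{169806}{100543} \approx -1.6889$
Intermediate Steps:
$A = - \frac{884}{933}$ ($A = \frac{884}{-933} = 884 \left(- \frac{1}{933}\right) = - \frac{884}{933} \approx -0.94748$)
$V{\left(X,a \right)} = 8 a$
$I = \frac{788336}{933}$ ($I = 844 - - \frac{884}{933} = 844 + \frac{884}{933} = \frac{788336}{933} \approx 844.95$)
$\frac{V{\left(12,91 \right)}}{I - 1276} = \frac{8 \cdot 91}{\frac{788336}{933} - 1276} = \frac{728}{- \frac{402172}{933}} = 728 \left(- \frac{933}{402172}\right) = - \frac{169806}{100543}$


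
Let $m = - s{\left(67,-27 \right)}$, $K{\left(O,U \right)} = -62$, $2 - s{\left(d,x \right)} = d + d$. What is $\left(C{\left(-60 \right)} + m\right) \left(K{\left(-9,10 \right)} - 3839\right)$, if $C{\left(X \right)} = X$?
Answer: $-280872$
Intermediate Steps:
$s{\left(d,x \right)} = 2 - 2 d$ ($s{\left(d,x \right)} = 2 - \left(d + d\right) = 2 - 2 d$)
$m = 132$ ($m = - (2 - 134) = \left(-1\right) \left(-132\right) = 132$)
$\left(C{\left(-60 \right)} + m\right) \left(K{\left(-9,10 \right)} - 3839\right) = \left(-60 + 132\right) \left(-62 - 3839\right) = 72 \left(-3901\right) = -280872$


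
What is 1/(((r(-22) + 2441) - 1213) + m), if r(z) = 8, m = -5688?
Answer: -1/4452 ≈ -0.00022462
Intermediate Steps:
1/(((r(-22) + 2441) - 1213) + m) = 1/(((8 + 2441) - 1213) - 5688) = 1/((2449 - 1213) - 5688) = 1/(1236 - 5688) = 1/(-4452) = -1/4452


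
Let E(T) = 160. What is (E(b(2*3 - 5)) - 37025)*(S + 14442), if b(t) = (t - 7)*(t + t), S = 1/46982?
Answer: -25013420268925/46982 ≈ -5.3240e+8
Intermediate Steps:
S = 1/46982 ≈ 2.1285e-5
b(t) = 2*t*(-7 + t) (b(t) = (-7 + t)*(2*t) = 2*t*(-7 + t))
(E(b(2*3 - 5)) - 37025)*(S + 14442) = (160 - 37025)*(1/46982 + 14442) = -36865*678514045/46982 = -25013420268925/46982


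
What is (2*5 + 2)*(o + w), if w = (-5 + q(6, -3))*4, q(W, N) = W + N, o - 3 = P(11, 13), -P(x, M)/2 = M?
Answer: -372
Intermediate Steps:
P(x, M) = -2*M
o = -23 (o = 3 - 2*13 = 3 - 26 = -23)
q(W, N) = N + W
w = -8 (w = (-5 + (-3 + 6))*4 = (-5 + 3)*4 = -2*4 = -8)
(2*5 + 2)*(o + w) = (2*5 + 2)*(-23 - 8) = (10 + 2)*(-31) = 12*(-31) = -372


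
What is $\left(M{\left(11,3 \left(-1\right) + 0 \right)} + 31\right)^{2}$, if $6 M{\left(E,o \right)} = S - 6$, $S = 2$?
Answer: $\frac{8281}{9} \approx 920.11$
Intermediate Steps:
$M{\left(E,o \right)} = - \frac{2}{3}$ ($M{\left(E,o \right)} = \frac{2 - 6}{6} = \frac{1}{6} \left(-4\right) = - \frac{2}{3}$)
$\left(M{\left(11,3 \left(-1\right) + 0 \right)} + 31\right)^{2} = \left(- \frac{2}{3} + 31\right)^{2} = \left(\frac{91}{3}\right)^{2} = \frac{8281}{9}$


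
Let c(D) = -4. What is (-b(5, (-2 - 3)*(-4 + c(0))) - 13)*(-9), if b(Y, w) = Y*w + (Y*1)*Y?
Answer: 2142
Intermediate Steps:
b(Y, w) = Y² + Y*w (b(Y, w) = Y*w + Y*Y = Y*w + Y² = Y² + Y*w)
(-b(5, (-2 - 3)*(-4 + c(0))) - 13)*(-9) = (-5*(5 + (-2 - 3)*(-4 - 4)) - 13)*(-9) = (-5*(5 - 5*(-8)) - 13)*(-9) = (-5*(5 + 40) - 13)*(-9) = (-5*45 - 13)*(-9) = (-1*225 - 13)*(-9) = (-225 - 13)*(-9) = -238*(-9) = 2142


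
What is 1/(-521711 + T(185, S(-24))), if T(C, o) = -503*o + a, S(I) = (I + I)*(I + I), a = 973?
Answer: -1/1679650 ≈ -5.9536e-7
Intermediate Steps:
S(I) = 4*I**2 (S(I) = (2*I)*(2*I) = 4*I**2)
T(C, o) = 973 - 503*o (T(C, o) = -503*o + 973 = 973 - 503*o)
1/(-521711 + T(185, S(-24))) = 1/(-521711 + (973 - 2012*(-24)**2)) = 1/(-521711 + (973 - 2012*576)) = 1/(-521711 + (973 - 503*2304)) = 1/(-521711 + (973 - 1158912)) = 1/(-521711 - 1157939) = 1/(-1679650) = -1/1679650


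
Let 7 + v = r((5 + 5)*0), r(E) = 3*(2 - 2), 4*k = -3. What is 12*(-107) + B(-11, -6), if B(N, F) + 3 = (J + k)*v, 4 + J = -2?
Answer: -4959/4 ≈ -1239.8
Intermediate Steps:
J = -6 (J = -4 - 2 = -6)
k = -¾ (k = (¼)*(-3) = -¾ ≈ -0.75000)
r(E) = 0 (r(E) = 3*0 = 0)
v = -7 (v = -7 + 0 = -7)
B(N, F) = 177/4 (B(N, F) = -3 + (-6 - ¾)*(-7) = -3 - 27/4*(-7) = -3 + 189/4 = 177/4)
12*(-107) + B(-11, -6) = 12*(-107) + 177/4 = -1284 + 177/4 = -4959/4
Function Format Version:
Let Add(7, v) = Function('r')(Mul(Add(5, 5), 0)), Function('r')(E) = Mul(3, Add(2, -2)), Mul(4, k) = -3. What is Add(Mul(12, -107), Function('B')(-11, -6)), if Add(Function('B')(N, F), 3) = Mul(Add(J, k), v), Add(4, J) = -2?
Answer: Rational(-4959, 4) ≈ -1239.8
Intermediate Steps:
J = -6 (J = Add(-4, -2) = -6)
k = Rational(-3, 4) (k = Mul(Rational(1, 4), -3) = Rational(-3, 4) ≈ -0.75000)
Function('r')(E) = 0 (Function('r')(E) = Mul(3, 0) = 0)
v = -7 (v = Add(-7, 0) = -7)
Function('B')(N, F) = Rational(177, 4) (Function('B')(N, F) = Add(-3, Mul(Add(-6, Rational(-3, 4)), -7)) = Add(-3, Mul(Rational(-27, 4), -7)) = Add(-3, Rational(189, 4)) = Rational(177, 4))
Add(Mul(12, -107), Function('B')(-11, -6)) = Add(Mul(12, -107), Rational(177, 4)) = Add(-1284, Rational(177, 4)) = Rational(-4959, 4)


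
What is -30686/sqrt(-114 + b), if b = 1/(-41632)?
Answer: 122744*I*sqrt(12349219498)/4746049 ≈ 2874.0*I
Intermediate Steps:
b = -1/41632 ≈ -2.4020e-5
-30686/sqrt(-114 + b) = -30686/sqrt(-114 - 1/41632) = -30686*(-4*I*sqrt(12349219498)/4746049) = -(-122744)*I*sqrt(12349219498)/4746049 = 122744*I*sqrt(12349219498)/4746049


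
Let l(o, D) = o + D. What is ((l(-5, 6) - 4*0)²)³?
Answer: 1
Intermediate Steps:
l(o, D) = D + o
((l(-5, 6) - 4*0)²)³ = (((6 - 5) - 4*0)²)³ = ((1 + 0)²)³ = (1²)³ = 1³ = 1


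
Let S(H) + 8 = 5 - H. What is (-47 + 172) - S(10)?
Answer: 138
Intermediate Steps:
S(H) = -3 - H (S(H) = -8 + (5 - H) = -3 - H)
(-47 + 172) - S(10) = (-47 + 172) - (-3 - 1*10) = 125 - (-3 - 10) = 125 - 1*(-13) = 125 + 13 = 138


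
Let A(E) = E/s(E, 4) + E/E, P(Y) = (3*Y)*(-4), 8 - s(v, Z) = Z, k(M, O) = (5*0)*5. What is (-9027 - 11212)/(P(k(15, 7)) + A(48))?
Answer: -20239/13 ≈ -1556.8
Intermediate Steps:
k(M, O) = 0 (k(M, O) = 0*5 = 0)
s(v, Z) = 8 - Z
P(Y) = -12*Y
A(E) = 1 + E/4 (A(E) = E/(8 - 1*4) + E/E = E/(8 - 4) + 1 = E/4 + 1 = 1 + E/4)
(-9027 - 11212)/(P(k(15, 7)) + A(48)) = (-9027 - 11212)/(-12*0 + (1 + (¼)*48)) = -20239/(0 + (1 + 12)) = -20239/(0 + 13) = -20239/13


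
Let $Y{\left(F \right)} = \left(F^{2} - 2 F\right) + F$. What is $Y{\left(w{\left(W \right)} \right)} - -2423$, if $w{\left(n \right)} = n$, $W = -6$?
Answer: $2465$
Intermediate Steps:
$Y{\left(F \right)} = F^{2} - F$
$Y{\left(w{\left(W \right)} \right)} - -2423 = - 6 \left(-1 - 6\right) - -2423 = \left(-6\right) \left(-7\right) + 2423 = 42 + 2423 = 2465$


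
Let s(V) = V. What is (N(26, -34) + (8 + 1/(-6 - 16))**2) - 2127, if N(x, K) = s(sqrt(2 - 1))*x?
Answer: -986259/484 ≈ -2037.7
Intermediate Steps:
N(x, K) = x (N(x, K) = sqrt(2 - 1)*x = sqrt(1)*x = 1*x = x)
(N(26, -34) + (8 + 1/(-6 - 16))**2) - 2127 = (26 + (8 + 1/(-6 - 16))**2) - 2127 = (26 + (8 + 1/(-22))**2) - 2127 = (26 + (8 - 1/22)**2) - 2127 = (26 + (175/22)**2) - 2127 = (26 + 30625/484) - 2127 = 43209/484 - 2127 = -986259/484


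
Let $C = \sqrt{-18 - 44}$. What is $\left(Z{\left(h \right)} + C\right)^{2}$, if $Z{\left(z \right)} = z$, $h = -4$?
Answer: $\left(4 - i \sqrt{62}\right)^{2} \approx -46.0 - 62.992 i$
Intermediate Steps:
$C = i \sqrt{62}$ ($C = \sqrt{-62} = i \sqrt{62} \approx 7.874 i$)
$\left(Z{\left(h \right)} + C\right)^{2} = \left(-4 + i \sqrt{62}\right)^{2}$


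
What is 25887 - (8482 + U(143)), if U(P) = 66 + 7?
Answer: 17332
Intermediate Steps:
U(P) = 73
25887 - (8482 + U(143)) = 25887 - (8482 + 73) = 25887 - 1*8555 = 25887 - 8555 = 17332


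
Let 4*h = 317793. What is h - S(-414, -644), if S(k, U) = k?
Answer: 319449/4 ≈ 79862.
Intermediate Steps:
h = 317793/4 (h = (1/4)*317793 = 317793/4 ≈ 79448.)
h - S(-414, -644) = 317793/4 - 1*(-414) = 317793/4 + 414 = 319449/4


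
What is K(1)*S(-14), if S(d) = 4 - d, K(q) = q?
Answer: 18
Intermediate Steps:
K(1)*S(-14) = 1*(4 - 1*(-14)) = 1*(4 + 14) = 1*18 = 18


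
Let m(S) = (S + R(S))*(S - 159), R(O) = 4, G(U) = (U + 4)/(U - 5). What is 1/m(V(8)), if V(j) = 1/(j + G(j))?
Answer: -144/93443 ≈ -0.0015410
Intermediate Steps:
G(U) = (4 + U)/(-5 + U)
V(j) = 1/(j + (4 + j)/(-5 + j))
m(S) = (-159 + S)*(4 + S) (m(S) = (S + 4)*(S - 159) = (4 + S)*(-159 + S) = (-159 + S)*(4 + S))
1/m(V(8)) = 1/(-636 + ((-5 + 8)/(4 + 8 + 8*(-5 + 8)))² - 155*(-5 + 8)/(4 + 8 + 8*(-5 + 8))) = 1/(-636 + (3/(4 + 8 + 8*3))² - 155*3/(4 + 8 + 8*3)) = 1/(-636 + (3/(4 + 8 + 24))² - 155*3/(4 + 8 + 24)) = 1/(-636 + (3/36)² - 155*3/36) = 1/(-636 + ((1/36)*3)² - 155*3/36) = 1/(-636 + (1/12)² - 155*1/12) = 1/(-636 + 1/144 - 155/12) = 1/(-93443/144) = -144/93443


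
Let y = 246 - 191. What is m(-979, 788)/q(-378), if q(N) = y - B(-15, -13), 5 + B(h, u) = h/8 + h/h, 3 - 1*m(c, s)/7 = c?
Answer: 54992/487 ≈ 112.92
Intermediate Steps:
m(c, s) = 21 - 7*c
B(h, u) = -4 + h/8 (B(h, u) = -5 + (h/8 + h/h) = -5 + (h*(1/8) + 1) = -5 + (h/8 + 1) = -5 + (1 + h/8) = -4 + h/8)
y = 55
q(N) = 487/8 (q(N) = 55 - (-4 + (1/8)*(-15)) = 55 - (-4 - 15/8) = 55 - 1*(-47/8) = 55 + 47/8 = 487/8)
m(-979, 788)/q(-378) = (21 - 7*(-979))/(487/8) = (21 + 6853)*(8/487) = 6874*(8/487) = 54992/487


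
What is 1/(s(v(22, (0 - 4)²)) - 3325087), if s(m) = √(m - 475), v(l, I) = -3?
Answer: -3325087/11056203558047 - I*√478/11056203558047 ≈ -3.0074e-7 - 1.9775e-12*I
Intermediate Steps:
s(m) = √(-475 + m)
1/(s(v(22, (0 - 4)²)) - 3325087) = 1/(√(-475 - 3) - 3325087) = 1/(√(-478) - 3325087) = 1/(I*√478 - 3325087) = 1/(-3325087 + I*√478)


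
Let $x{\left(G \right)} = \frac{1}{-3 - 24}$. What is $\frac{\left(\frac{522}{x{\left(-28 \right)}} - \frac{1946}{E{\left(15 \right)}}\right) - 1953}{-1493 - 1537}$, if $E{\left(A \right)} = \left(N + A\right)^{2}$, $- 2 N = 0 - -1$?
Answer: $\frac{13503311}{2548230} \approx 5.2991$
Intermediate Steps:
$N = - \frac{1}{2}$ ($N = - \frac{0 - -1}{2} = - \frac{0 + 1}{2} = \left(- \frac{1}{2}\right) 1 = - \frac{1}{2} \approx -0.5$)
$x{\left(G \right)} = - \frac{1}{27}$ ($x{\left(G \right)} = \frac{1}{-27} = - \frac{1}{27}$)
$E{\left(A \right)} = \left(- \frac{1}{2} + A\right)^{2}$
$\frac{\left(\frac{522}{x{\left(-28 \right)}} - \frac{1946}{E{\left(15 \right)}}\right) - 1953}{-1493 - 1537} = \frac{\left(\frac{522}{- \frac{1}{27}} - \frac{1946}{\frac{1}{4} \left(-1 + 2 \cdot 15\right)^{2}}\right) - 1953}{-1493 - 1537} = \frac{\left(522 \left(-27\right) - \frac{1946}{\frac{1}{4} \left(-1 + 30\right)^{2}}\right) - 1953}{-3030} = \left(\left(-14094 - \frac{1946}{\frac{1}{4} \cdot 29^{2}}\right) - 1953\right) \left(- \frac{1}{3030}\right) = \left(\left(-14094 - \frac{1946}{\frac{1}{4} \cdot 841}\right) - 1953\right) \left(- \frac{1}{3030}\right) = \left(\left(-14094 - \frac{1946}{\frac{841}{4}}\right) - 1953\right) \left(- \frac{1}{3030}\right) = \left(\left(-14094 - \frac{7784}{841}\right) - 1953\right) \left(- \frac{1}{3030}\right) = \left(- \frac{11860838}{841} - 1953\right) \left(- \frac{1}{3030}\right) = \left(- \frac{13503311}{841}\right) \left(- \frac{1}{3030}\right) = \frac{13503311}{2548230}$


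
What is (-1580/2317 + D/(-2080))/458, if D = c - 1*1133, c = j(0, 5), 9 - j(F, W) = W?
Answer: -670507/2207266880 ≈ -0.00030377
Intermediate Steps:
j(F, W) = 9 - W
c = 4 (c = 9 - 1*5 = 9 - 5 = 4)
D = -1129 (D = 4 - 1*1133 = 4 - 1133 = -1129)
(-1580/2317 + D/(-2080))/458 = (-1580/2317 - 1129/(-2080))/458 = (-1580*1/2317 - 1129*(-1/2080))*(1/458) = (-1580/2317 + 1129/2080)*(1/458) = -670507/4819360*1/458 = -670507/2207266880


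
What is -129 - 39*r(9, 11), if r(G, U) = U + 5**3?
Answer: -5433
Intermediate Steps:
r(G, U) = 125 + U (r(G, U) = U + 125 = 125 + U)
-129 - 39*r(9, 11) = -129 - 39*(125 + 11) = -129 - 39*136 = -129 - 5304 = -5433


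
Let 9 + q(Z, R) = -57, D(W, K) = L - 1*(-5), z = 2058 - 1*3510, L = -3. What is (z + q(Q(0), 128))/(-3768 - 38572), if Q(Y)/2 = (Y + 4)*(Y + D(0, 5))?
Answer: 759/21170 ≈ 0.035853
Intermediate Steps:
z = -1452 (z = 2058 - 3510 = -1452)
D(W, K) = 2 (D(W, K) = -3 - 1*(-5) = -3 + 5 = 2)
Q(Y) = 2*(2 + Y)*(4 + Y) (Q(Y) = 2*((Y + 4)*(Y + 2)) = 2*((4 + Y)*(2 + Y)) = 2*((2 + Y)*(4 + Y)) = 2*(2 + Y)*(4 + Y))
q(Z, R) = -66 (q(Z, R) = -9 - 57 = -66)
(z + q(Q(0), 128))/(-3768 - 38572) = (-1452 - 66)/(-3768 - 38572) = -1518/(-42340) = -1518*(-1/42340) = 759/21170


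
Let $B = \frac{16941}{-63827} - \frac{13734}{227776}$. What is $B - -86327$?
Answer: $\frac{627519763965335}{7269129376} \approx 86327.0$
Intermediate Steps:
$B = - \frac{2367676617}{7269129376}$ ($B = 16941 \left(- \frac{1}{63827}\right) - \frac{6867}{113888} = - \frac{16941}{63827} - \frac{6867}{113888} = - \frac{2367676617}{7269129376} \approx -0.32572$)
$B - -86327 = - \frac{2367676617}{7269129376} - -86327 = - \frac{2367676617}{7269129376} + 86327 = \frac{627519763965335}{7269129376}$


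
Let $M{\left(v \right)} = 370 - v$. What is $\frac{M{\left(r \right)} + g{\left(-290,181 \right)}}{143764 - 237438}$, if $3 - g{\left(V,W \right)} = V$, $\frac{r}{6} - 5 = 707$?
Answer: $\frac{3609}{93674} \approx 0.038527$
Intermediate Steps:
$r = 4272$ ($r = 30 + 6 \cdot 707 = 30 + 4242 = 4272$)
$g{\left(V,W \right)} = 3 - V$
$\frac{M{\left(r \right)} + g{\left(-290,181 \right)}}{143764 - 237438} = \frac{\left(370 - 4272\right) + \left(3 - -290\right)}{143764 - 237438} = \frac{\left(370 - 4272\right) + \left(3 + 290\right)}{-93674} = \left(-3902 + 293\right) \left(- \frac{1}{93674}\right) = \left(-3609\right) \left(- \frac{1}{93674}\right) = \frac{3609}{93674}$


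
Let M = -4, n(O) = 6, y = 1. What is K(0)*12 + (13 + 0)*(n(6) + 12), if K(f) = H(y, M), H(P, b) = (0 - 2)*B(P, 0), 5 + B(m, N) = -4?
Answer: 450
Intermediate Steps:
B(m, N) = -9 (B(m, N) = -5 - 4 = -9)
H(P, b) = 18 (H(P, b) = (0 - 2)*(-9) = -2*(-9) = 18)
K(f) = 18
K(0)*12 + (13 + 0)*(n(6) + 12) = 18*12 + (13 + 0)*(6 + 12) = 216 + 13*18 = 216 + 234 = 450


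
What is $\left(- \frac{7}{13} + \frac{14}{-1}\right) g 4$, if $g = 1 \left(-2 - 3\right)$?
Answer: $\frac{3780}{13} \approx 290.77$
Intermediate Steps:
$g = -5$ ($g = 1 \left(-5\right) = -5$)
$\left(- \frac{7}{13} + \frac{14}{-1}\right) g 4 = \left(- \frac{7}{13} + \frac{14}{-1}\right) \left(-5\right) 4 = \left(\left(-7\right) \frac{1}{13} + 14 \left(-1\right)\right) \left(-5\right) 4 = \left(- \frac{7}{13} - 14\right) \left(-5\right) 4 = \left(- \frac{189}{13}\right) \left(-5\right) 4 = \frac{945}{13} \cdot 4 = \frac{3780}{13}$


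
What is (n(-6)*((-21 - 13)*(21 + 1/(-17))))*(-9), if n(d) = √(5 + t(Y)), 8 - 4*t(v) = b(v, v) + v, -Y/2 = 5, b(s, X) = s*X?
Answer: 3204*I*√62 ≈ 25228.0*I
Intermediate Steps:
b(s, X) = X*s
Y = -10 (Y = -2*5 = -10)
t(v) = 2 - v/4 - v²/4 (t(v) = 2 - (v*v + v)/4 = 2 - (v² + v)/4 = 2 - (v + v²)/4 = 2 + (-v/4 - v²/4) = 2 - v/4 - v²/4)
n(d) = I*√62/2 (n(d) = √(5 + (2 - ¼*(-10) - ¼*(-10)²)) = √(5 + (2 + 5/2 - ¼*100)) = √(5 + (2 + 5/2 - 25)) = √(5 - 41/2) = √(-31/2) = I*√62/2)
(n(-6)*((-21 - 13)*(21 + 1/(-17))))*(-9) = ((I*√62/2)*((-21 - 13)*(21 + 1/(-17))))*(-9) = ((I*√62/2)*(-34*(21 - 1/17)))*(-9) = ((I*√62/2)*(-34*356/17))*(-9) = ((I*√62/2)*(-712))*(-9) = -356*I*√62*(-9) = 3204*I*√62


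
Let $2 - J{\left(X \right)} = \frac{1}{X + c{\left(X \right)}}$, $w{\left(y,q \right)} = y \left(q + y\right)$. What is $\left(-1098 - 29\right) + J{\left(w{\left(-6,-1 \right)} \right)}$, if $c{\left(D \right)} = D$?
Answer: $- \frac{94501}{84} \approx -1125.0$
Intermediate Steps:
$J{\left(X \right)} = 2 - \frac{1}{2 X}$ ($J{\left(X \right)} = 2 - \frac{1}{X + X} = 2 - \frac{1}{2 X}$)
$\left(-1098 - 29\right) + J{\left(w{\left(-6,-1 \right)} \right)} = \left(-1098 - 29\right) + \left(2 - \frac{1}{2 \left(- 6 \left(-1 - 6\right)\right)}\right) = -1127 + \left(2 - \frac{1}{2 \left(\left(-6\right) \left(-7\right)\right)}\right) = -1127 + \left(2 - \frac{1}{2 \cdot 42}\right) = -1127 + \left(2 - \frac{1}{84}\right) = -1127 + \frac{167}{84} = - \frac{94501}{84}$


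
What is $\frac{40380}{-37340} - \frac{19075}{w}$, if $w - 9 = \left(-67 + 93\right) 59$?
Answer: $- \frac{38728342}{2880781} \approx -13.444$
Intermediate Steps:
$w = 1543$ ($w = 9 + \left(-67 + 93\right) 59 = 9 + 26 \cdot 59 = 9 + 1534 = 1543$)
$\frac{40380}{-37340} - \frac{19075}{w} = \frac{40380}{-37340} - \frac{19075}{1543} = 40380 \left(- \frac{1}{37340}\right) - \frac{19075}{1543} = - \frac{2019}{1867} - \frac{19075}{1543} = - \frac{38728342}{2880781}$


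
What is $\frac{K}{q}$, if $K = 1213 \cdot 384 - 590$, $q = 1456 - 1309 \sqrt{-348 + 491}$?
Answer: $- \frac{7443232}{2669317} - \frac{86992774 \sqrt{143}}{34701121} \approx -32.767$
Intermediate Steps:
$q = 1456 - 1309 \sqrt{143} \approx -14197.0$
$K = 465202$ ($K = 465792 - 590 = 465202$)
$\frac{K}{q} = \frac{465202}{1456 - 1309 \sqrt{143}}$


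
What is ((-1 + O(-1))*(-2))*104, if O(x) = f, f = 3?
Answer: -416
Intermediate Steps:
O(x) = 3
((-1 + O(-1))*(-2))*104 = ((-1 + 3)*(-2))*104 = (2*(-2))*104 = -4*104 = -416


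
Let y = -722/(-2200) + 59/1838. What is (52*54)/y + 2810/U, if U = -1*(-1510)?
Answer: 142910676643/18331853 ≈ 7795.8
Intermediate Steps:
y = 364209/1010900 (y = -722*(-1/2200) + 59*(1/1838) = 361/1100 + 59/1838 = 364209/1010900 ≈ 0.36028)
U = 1510
(52*54)/y + 2810/U = (52*54)/(364209/1010900) + 2810/1510 = 2808*(1010900/364209) + 2810*(1/1510) = 946202400/121403 + 281/151 = 142910676643/18331853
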